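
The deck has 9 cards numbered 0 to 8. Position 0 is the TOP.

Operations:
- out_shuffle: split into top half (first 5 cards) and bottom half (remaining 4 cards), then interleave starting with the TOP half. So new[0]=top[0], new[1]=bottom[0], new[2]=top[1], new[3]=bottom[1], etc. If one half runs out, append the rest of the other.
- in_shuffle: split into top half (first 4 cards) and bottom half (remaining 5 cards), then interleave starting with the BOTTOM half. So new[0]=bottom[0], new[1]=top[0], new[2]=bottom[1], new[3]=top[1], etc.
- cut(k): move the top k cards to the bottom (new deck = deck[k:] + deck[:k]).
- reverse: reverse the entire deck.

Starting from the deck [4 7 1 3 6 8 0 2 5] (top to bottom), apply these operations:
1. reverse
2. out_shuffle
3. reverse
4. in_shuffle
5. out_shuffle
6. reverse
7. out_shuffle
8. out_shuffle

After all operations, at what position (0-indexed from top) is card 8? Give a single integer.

Answer: 1

Derivation:
After op 1 (reverse): [5 2 0 8 6 3 1 7 4]
After op 2 (out_shuffle): [5 3 2 1 0 7 8 4 6]
After op 3 (reverse): [6 4 8 7 0 1 2 3 5]
After op 4 (in_shuffle): [0 6 1 4 2 8 3 7 5]
After op 5 (out_shuffle): [0 8 6 3 1 7 4 5 2]
After op 6 (reverse): [2 5 4 7 1 3 6 8 0]
After op 7 (out_shuffle): [2 3 5 6 4 8 7 0 1]
After op 8 (out_shuffle): [2 8 3 7 5 0 6 1 4]
Card 8 is at position 1.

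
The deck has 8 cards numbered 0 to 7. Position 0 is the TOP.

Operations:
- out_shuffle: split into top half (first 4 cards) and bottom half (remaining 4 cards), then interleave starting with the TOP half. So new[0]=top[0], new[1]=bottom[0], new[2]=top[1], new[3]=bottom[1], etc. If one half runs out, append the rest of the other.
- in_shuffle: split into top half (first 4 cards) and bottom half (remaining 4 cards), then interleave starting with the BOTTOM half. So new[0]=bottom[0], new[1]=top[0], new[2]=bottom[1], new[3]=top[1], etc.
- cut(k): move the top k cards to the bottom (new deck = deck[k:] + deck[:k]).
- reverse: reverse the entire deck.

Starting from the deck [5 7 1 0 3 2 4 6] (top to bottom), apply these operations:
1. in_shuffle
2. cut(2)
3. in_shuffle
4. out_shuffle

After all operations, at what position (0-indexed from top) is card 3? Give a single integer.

Answer: 1

Derivation:
After op 1 (in_shuffle): [3 5 2 7 4 1 6 0]
After op 2 (cut(2)): [2 7 4 1 6 0 3 5]
After op 3 (in_shuffle): [6 2 0 7 3 4 5 1]
After op 4 (out_shuffle): [6 3 2 4 0 5 7 1]
Card 3 is at position 1.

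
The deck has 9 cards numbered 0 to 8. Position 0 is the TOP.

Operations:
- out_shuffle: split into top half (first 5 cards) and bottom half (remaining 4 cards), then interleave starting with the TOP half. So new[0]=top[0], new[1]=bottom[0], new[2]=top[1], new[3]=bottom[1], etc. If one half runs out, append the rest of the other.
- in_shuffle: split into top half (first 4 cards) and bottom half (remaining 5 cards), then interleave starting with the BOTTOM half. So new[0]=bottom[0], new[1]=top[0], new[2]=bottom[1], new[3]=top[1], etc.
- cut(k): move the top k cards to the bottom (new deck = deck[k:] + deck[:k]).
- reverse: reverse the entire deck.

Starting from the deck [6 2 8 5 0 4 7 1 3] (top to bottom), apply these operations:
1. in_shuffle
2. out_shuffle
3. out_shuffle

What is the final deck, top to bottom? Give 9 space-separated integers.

After op 1 (in_shuffle): [0 6 4 2 7 8 1 5 3]
After op 2 (out_shuffle): [0 8 6 1 4 5 2 3 7]
After op 3 (out_shuffle): [0 5 8 2 6 3 1 7 4]

Answer: 0 5 8 2 6 3 1 7 4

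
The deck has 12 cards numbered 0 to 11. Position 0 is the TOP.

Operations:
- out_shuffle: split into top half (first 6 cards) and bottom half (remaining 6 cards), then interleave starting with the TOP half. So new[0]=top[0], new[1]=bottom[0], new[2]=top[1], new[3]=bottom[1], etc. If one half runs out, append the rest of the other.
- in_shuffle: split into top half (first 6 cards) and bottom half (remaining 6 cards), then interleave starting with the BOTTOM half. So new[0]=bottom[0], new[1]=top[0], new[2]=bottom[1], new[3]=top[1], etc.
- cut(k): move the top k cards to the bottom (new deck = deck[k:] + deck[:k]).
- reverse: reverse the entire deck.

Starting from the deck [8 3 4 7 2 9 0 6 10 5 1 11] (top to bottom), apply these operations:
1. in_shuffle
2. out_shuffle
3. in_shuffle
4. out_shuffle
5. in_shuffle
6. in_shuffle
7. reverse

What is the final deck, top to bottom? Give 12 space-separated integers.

After op 1 (in_shuffle): [0 8 6 3 10 4 5 7 1 2 11 9]
After op 2 (out_shuffle): [0 5 8 7 6 1 3 2 10 11 4 9]
After op 3 (in_shuffle): [3 0 2 5 10 8 11 7 4 6 9 1]
After op 4 (out_shuffle): [3 11 0 7 2 4 5 6 10 9 8 1]
After op 5 (in_shuffle): [5 3 6 11 10 0 9 7 8 2 1 4]
After op 6 (in_shuffle): [9 5 7 3 8 6 2 11 1 10 4 0]
After op 7 (reverse): [0 4 10 1 11 2 6 8 3 7 5 9]

Answer: 0 4 10 1 11 2 6 8 3 7 5 9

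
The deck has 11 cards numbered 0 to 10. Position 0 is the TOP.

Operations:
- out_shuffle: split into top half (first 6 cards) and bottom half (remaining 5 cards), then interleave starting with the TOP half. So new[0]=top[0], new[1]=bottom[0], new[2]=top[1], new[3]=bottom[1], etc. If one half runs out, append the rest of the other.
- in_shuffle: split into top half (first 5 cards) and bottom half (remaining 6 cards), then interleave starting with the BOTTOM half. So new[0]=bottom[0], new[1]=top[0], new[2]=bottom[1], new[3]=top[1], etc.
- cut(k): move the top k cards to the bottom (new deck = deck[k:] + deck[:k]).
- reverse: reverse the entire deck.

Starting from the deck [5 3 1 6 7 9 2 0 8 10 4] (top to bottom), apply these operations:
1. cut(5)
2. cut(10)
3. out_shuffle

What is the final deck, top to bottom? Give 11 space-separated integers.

Answer: 7 4 9 5 2 3 0 1 8 6 10

Derivation:
After op 1 (cut(5)): [9 2 0 8 10 4 5 3 1 6 7]
After op 2 (cut(10)): [7 9 2 0 8 10 4 5 3 1 6]
After op 3 (out_shuffle): [7 4 9 5 2 3 0 1 8 6 10]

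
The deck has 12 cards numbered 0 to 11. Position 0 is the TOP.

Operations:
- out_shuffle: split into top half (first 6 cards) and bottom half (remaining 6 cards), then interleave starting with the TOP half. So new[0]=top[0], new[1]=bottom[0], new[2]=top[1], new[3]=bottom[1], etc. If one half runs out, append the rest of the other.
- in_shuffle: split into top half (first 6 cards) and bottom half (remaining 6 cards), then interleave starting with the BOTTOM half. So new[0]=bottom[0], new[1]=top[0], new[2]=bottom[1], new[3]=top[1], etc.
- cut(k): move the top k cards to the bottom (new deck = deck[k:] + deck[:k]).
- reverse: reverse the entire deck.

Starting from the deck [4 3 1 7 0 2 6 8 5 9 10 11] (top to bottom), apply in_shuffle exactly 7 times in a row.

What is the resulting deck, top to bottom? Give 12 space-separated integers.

After op 1 (in_shuffle): [6 4 8 3 5 1 9 7 10 0 11 2]
After op 2 (in_shuffle): [9 6 7 4 10 8 0 3 11 5 2 1]
After op 3 (in_shuffle): [0 9 3 6 11 7 5 4 2 10 1 8]
After op 4 (in_shuffle): [5 0 4 9 2 3 10 6 1 11 8 7]
After op 5 (in_shuffle): [10 5 6 0 1 4 11 9 8 2 7 3]
After op 6 (in_shuffle): [11 10 9 5 8 6 2 0 7 1 3 4]
After op 7 (in_shuffle): [2 11 0 10 7 9 1 5 3 8 4 6]

Answer: 2 11 0 10 7 9 1 5 3 8 4 6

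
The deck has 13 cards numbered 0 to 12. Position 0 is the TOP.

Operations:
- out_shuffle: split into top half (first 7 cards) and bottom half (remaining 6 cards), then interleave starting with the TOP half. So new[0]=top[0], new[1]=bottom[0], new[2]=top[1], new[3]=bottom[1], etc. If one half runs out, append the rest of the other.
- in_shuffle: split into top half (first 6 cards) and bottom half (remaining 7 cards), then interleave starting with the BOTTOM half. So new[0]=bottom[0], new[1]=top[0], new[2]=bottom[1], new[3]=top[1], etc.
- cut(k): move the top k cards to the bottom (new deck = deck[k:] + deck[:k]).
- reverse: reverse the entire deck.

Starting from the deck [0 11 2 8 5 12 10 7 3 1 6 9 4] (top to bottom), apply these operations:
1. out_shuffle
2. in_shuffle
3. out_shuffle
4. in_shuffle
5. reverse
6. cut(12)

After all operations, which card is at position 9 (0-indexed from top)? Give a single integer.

After op 1 (out_shuffle): [0 7 11 3 2 1 8 6 5 9 12 4 10]
After op 2 (in_shuffle): [8 0 6 7 5 11 9 3 12 2 4 1 10]
After op 3 (out_shuffle): [8 3 0 12 6 2 7 4 5 1 11 10 9]
After op 4 (in_shuffle): [7 8 4 3 5 0 1 12 11 6 10 2 9]
After op 5 (reverse): [9 2 10 6 11 12 1 0 5 3 4 8 7]
After op 6 (cut(12)): [7 9 2 10 6 11 12 1 0 5 3 4 8]
Position 9: card 5.

Answer: 5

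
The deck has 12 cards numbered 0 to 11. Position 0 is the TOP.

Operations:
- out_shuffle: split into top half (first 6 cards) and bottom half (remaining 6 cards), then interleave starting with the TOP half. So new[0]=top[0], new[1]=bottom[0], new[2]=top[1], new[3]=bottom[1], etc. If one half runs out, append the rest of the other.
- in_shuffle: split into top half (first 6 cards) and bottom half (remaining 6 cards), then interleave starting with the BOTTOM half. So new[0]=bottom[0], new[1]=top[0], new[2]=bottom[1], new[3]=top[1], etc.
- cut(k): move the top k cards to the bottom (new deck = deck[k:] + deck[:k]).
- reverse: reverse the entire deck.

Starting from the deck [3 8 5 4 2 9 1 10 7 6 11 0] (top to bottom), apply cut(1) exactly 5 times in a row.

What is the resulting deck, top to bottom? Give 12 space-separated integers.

Answer: 9 1 10 7 6 11 0 3 8 5 4 2

Derivation:
After op 1 (cut(1)): [8 5 4 2 9 1 10 7 6 11 0 3]
After op 2 (cut(1)): [5 4 2 9 1 10 7 6 11 0 3 8]
After op 3 (cut(1)): [4 2 9 1 10 7 6 11 0 3 8 5]
After op 4 (cut(1)): [2 9 1 10 7 6 11 0 3 8 5 4]
After op 5 (cut(1)): [9 1 10 7 6 11 0 3 8 5 4 2]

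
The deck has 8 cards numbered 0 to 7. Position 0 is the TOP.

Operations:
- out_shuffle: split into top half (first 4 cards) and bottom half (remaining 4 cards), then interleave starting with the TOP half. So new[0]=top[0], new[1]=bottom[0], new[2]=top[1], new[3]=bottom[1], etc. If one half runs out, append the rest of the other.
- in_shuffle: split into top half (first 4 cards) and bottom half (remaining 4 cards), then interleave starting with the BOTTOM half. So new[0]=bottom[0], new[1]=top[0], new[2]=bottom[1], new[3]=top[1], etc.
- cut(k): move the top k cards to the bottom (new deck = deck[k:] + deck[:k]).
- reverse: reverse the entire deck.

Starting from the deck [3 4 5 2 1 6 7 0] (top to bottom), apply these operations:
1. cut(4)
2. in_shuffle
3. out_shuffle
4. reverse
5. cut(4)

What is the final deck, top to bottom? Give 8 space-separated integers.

After op 1 (cut(4)): [1 6 7 0 3 4 5 2]
After op 2 (in_shuffle): [3 1 4 6 5 7 2 0]
After op 3 (out_shuffle): [3 5 1 7 4 2 6 0]
After op 4 (reverse): [0 6 2 4 7 1 5 3]
After op 5 (cut(4)): [7 1 5 3 0 6 2 4]

Answer: 7 1 5 3 0 6 2 4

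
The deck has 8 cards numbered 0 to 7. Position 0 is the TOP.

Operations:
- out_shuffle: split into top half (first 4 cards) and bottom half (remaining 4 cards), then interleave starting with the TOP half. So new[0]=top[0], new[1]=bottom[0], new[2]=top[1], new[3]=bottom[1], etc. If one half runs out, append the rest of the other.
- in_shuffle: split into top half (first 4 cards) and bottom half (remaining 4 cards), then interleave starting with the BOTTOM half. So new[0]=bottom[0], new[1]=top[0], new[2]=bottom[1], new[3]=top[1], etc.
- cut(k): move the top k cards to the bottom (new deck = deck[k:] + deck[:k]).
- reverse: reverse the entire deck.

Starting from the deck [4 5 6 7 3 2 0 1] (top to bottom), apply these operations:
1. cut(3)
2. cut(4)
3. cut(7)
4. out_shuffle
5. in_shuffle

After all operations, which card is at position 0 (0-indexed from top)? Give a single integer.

Answer: 4

Derivation:
After op 1 (cut(3)): [7 3 2 0 1 4 5 6]
After op 2 (cut(4)): [1 4 5 6 7 3 2 0]
After op 3 (cut(7)): [0 1 4 5 6 7 3 2]
After op 4 (out_shuffle): [0 6 1 7 4 3 5 2]
After op 5 (in_shuffle): [4 0 3 6 5 1 2 7]
Position 0: card 4.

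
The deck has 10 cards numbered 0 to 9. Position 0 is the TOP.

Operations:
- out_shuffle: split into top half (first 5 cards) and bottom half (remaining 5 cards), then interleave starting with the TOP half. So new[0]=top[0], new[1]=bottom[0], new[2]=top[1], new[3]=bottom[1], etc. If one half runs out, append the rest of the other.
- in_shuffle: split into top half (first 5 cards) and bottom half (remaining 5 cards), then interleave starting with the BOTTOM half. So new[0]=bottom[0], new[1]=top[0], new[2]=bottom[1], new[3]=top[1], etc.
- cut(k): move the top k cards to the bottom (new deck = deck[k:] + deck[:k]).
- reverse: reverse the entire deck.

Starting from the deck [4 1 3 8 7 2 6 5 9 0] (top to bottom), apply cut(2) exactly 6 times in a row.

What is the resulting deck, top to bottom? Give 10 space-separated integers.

Answer: 3 8 7 2 6 5 9 0 4 1

Derivation:
After op 1 (cut(2)): [3 8 7 2 6 5 9 0 4 1]
After op 2 (cut(2)): [7 2 6 5 9 0 4 1 3 8]
After op 3 (cut(2)): [6 5 9 0 4 1 3 8 7 2]
After op 4 (cut(2)): [9 0 4 1 3 8 7 2 6 5]
After op 5 (cut(2)): [4 1 3 8 7 2 6 5 9 0]
After op 6 (cut(2)): [3 8 7 2 6 5 9 0 4 1]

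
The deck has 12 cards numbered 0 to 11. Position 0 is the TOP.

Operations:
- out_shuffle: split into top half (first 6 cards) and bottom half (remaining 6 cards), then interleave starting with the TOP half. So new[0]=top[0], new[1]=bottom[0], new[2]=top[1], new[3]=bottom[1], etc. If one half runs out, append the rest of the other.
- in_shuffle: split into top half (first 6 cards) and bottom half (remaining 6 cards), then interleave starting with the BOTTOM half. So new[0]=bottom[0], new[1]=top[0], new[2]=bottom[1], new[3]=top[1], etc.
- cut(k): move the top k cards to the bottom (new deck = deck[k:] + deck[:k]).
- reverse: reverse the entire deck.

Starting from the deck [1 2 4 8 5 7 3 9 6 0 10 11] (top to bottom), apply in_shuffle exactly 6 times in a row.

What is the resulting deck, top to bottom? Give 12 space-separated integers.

Answer: 11 10 0 6 9 3 7 5 8 4 2 1

Derivation:
After op 1 (in_shuffle): [3 1 9 2 6 4 0 8 10 5 11 7]
After op 2 (in_shuffle): [0 3 8 1 10 9 5 2 11 6 7 4]
After op 3 (in_shuffle): [5 0 2 3 11 8 6 1 7 10 4 9]
After op 4 (in_shuffle): [6 5 1 0 7 2 10 3 4 11 9 8]
After op 5 (in_shuffle): [10 6 3 5 4 1 11 0 9 7 8 2]
After op 6 (in_shuffle): [11 10 0 6 9 3 7 5 8 4 2 1]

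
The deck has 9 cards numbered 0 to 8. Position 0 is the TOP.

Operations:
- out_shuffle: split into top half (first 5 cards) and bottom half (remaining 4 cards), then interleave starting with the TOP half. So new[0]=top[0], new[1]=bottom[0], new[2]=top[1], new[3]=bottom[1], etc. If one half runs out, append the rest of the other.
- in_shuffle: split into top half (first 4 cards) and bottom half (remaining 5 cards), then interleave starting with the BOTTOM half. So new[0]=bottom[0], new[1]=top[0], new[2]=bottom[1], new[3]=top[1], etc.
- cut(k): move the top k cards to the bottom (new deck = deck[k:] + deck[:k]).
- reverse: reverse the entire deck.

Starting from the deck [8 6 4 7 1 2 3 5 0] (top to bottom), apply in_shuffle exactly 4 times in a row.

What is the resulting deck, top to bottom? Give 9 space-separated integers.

Answer: 7 5 4 3 6 2 8 1 0

Derivation:
After op 1 (in_shuffle): [1 8 2 6 3 4 5 7 0]
After op 2 (in_shuffle): [3 1 4 8 5 2 7 6 0]
After op 3 (in_shuffle): [5 3 2 1 7 4 6 8 0]
After op 4 (in_shuffle): [7 5 4 3 6 2 8 1 0]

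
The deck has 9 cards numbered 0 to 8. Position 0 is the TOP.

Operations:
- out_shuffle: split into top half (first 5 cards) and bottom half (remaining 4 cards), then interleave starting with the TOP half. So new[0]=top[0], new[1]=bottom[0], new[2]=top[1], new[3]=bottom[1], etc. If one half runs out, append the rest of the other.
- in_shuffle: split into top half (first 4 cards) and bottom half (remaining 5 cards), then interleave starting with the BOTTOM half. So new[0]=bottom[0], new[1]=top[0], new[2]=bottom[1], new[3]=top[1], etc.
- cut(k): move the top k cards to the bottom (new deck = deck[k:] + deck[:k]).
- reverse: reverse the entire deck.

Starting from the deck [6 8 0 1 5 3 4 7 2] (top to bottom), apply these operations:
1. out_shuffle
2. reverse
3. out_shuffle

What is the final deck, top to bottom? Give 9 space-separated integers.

Answer: 5 4 2 8 1 3 7 6 0

Derivation:
After op 1 (out_shuffle): [6 3 8 4 0 7 1 2 5]
After op 2 (reverse): [5 2 1 7 0 4 8 3 6]
After op 3 (out_shuffle): [5 4 2 8 1 3 7 6 0]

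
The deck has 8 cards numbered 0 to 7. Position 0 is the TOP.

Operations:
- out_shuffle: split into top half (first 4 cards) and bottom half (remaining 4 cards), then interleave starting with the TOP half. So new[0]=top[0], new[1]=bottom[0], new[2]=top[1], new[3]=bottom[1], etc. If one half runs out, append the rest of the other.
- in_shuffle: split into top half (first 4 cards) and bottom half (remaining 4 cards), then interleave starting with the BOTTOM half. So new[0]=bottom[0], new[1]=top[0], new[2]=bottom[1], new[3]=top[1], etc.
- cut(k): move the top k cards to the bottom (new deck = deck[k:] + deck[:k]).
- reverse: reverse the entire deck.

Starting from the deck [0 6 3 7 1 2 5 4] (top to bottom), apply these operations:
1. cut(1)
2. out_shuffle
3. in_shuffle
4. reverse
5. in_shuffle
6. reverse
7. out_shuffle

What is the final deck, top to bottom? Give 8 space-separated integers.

Answer: 1 0 7 4 3 5 6 2

Derivation:
After op 1 (cut(1)): [6 3 7 1 2 5 4 0]
After op 2 (out_shuffle): [6 2 3 5 7 4 1 0]
After op 3 (in_shuffle): [7 6 4 2 1 3 0 5]
After op 4 (reverse): [5 0 3 1 2 4 6 7]
After op 5 (in_shuffle): [2 5 4 0 6 3 7 1]
After op 6 (reverse): [1 7 3 6 0 4 5 2]
After op 7 (out_shuffle): [1 0 7 4 3 5 6 2]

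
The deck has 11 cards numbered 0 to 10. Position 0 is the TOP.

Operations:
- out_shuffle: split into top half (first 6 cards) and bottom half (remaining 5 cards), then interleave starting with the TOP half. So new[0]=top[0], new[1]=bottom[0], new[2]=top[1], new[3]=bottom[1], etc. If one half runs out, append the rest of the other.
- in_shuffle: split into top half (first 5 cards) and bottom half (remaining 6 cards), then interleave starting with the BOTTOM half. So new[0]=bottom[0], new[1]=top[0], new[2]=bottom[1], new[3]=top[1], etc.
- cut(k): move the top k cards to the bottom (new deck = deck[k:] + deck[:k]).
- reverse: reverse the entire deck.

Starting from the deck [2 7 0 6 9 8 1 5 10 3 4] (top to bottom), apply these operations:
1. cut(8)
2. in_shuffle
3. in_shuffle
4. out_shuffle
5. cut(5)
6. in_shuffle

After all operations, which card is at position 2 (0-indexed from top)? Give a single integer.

After op 1 (cut(8)): [10 3 4 2 7 0 6 9 8 1 5]
After op 2 (in_shuffle): [0 10 6 3 9 4 8 2 1 7 5]
After op 3 (in_shuffle): [4 0 8 10 2 6 1 3 7 9 5]
After op 4 (out_shuffle): [4 1 0 3 8 7 10 9 2 5 6]
After op 5 (cut(5)): [7 10 9 2 5 6 4 1 0 3 8]
After op 6 (in_shuffle): [6 7 4 10 1 9 0 2 3 5 8]
Position 2: card 4.

Answer: 4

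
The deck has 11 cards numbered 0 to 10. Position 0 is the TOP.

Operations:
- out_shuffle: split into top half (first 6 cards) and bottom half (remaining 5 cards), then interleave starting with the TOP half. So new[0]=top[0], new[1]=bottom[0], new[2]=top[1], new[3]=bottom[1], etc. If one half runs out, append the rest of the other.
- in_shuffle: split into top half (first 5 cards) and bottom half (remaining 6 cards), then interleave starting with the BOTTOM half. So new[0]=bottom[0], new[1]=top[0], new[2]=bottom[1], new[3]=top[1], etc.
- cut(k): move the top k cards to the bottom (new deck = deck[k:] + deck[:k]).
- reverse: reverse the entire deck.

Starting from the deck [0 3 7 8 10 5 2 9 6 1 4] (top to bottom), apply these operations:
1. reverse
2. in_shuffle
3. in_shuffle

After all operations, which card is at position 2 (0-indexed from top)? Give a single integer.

After op 1 (reverse): [4 1 6 9 2 5 10 8 7 3 0]
After op 2 (in_shuffle): [5 4 10 1 8 6 7 9 3 2 0]
After op 3 (in_shuffle): [6 5 7 4 9 10 3 1 2 8 0]
Position 2: card 7.

Answer: 7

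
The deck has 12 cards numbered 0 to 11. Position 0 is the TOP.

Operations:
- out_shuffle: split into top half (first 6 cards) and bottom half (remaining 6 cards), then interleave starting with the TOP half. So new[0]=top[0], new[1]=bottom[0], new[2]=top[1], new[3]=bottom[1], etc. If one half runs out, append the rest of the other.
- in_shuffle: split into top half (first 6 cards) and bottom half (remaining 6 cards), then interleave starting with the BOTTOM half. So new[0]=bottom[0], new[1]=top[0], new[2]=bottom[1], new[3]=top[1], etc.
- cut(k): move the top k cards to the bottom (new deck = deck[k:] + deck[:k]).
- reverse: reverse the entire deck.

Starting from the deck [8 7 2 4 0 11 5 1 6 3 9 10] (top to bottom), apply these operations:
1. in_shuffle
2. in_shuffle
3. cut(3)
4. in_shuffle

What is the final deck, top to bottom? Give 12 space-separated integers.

Answer: 6 8 11 9 2 1 3 0 5 7 4 10

Derivation:
After op 1 (in_shuffle): [5 8 1 7 6 2 3 4 9 0 10 11]
After op 2 (in_shuffle): [3 5 4 8 9 1 0 7 10 6 11 2]
After op 3 (cut(3)): [8 9 1 0 7 10 6 11 2 3 5 4]
After op 4 (in_shuffle): [6 8 11 9 2 1 3 0 5 7 4 10]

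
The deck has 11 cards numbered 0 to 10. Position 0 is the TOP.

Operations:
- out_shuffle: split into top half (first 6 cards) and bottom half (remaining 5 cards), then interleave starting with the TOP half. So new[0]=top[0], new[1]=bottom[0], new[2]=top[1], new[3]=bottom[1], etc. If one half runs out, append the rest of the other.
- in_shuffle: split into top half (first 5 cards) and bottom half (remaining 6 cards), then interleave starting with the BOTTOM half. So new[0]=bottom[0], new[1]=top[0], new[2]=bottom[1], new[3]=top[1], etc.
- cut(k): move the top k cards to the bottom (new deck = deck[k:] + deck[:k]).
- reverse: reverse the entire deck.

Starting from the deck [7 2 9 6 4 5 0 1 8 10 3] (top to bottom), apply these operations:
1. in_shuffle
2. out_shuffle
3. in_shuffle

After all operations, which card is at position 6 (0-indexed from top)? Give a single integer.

After op 1 (in_shuffle): [5 7 0 2 1 9 8 6 10 4 3]
After op 2 (out_shuffle): [5 8 7 6 0 10 2 4 1 3 9]
After op 3 (in_shuffle): [10 5 2 8 4 7 1 6 3 0 9]
Position 6: card 1.

Answer: 1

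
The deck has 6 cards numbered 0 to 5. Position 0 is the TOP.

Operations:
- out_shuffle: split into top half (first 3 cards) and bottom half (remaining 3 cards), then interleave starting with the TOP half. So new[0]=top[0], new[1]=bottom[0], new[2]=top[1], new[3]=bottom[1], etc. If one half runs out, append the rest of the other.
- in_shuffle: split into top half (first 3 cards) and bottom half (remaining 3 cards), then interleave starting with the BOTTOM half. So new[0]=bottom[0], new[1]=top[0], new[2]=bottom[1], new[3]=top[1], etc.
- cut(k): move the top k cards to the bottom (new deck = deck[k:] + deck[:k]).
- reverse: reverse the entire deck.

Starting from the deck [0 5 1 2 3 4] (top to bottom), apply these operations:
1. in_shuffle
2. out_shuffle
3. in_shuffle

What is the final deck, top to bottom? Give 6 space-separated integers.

Answer: 4 2 3 5 1 0

Derivation:
After op 1 (in_shuffle): [2 0 3 5 4 1]
After op 2 (out_shuffle): [2 5 0 4 3 1]
After op 3 (in_shuffle): [4 2 3 5 1 0]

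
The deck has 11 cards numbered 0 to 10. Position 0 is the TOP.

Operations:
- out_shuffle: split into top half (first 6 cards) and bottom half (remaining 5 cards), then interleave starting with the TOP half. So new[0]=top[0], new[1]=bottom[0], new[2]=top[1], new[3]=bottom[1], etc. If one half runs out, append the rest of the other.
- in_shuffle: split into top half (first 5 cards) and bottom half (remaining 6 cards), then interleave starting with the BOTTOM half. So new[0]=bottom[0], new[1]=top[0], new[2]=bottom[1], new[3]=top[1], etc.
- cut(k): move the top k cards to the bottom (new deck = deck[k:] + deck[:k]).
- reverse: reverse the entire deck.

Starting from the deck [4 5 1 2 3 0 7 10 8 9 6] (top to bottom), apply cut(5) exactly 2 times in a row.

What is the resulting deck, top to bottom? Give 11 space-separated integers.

After op 1 (cut(5)): [0 7 10 8 9 6 4 5 1 2 3]
After op 2 (cut(5)): [6 4 5 1 2 3 0 7 10 8 9]

Answer: 6 4 5 1 2 3 0 7 10 8 9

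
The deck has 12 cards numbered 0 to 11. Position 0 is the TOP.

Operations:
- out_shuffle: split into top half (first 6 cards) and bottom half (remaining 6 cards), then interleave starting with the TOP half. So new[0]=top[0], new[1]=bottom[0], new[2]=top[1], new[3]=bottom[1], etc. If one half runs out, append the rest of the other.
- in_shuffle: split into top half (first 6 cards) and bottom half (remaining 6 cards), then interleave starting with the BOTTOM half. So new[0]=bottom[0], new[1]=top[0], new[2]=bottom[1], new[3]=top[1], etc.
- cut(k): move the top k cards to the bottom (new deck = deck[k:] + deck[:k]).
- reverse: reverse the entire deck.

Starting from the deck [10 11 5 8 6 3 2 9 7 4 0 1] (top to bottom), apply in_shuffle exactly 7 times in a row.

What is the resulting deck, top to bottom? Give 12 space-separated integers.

Answer: 3 1 6 0 8 4 5 7 11 9 10 2

Derivation:
After op 1 (in_shuffle): [2 10 9 11 7 5 4 8 0 6 1 3]
After op 2 (in_shuffle): [4 2 8 10 0 9 6 11 1 7 3 5]
After op 3 (in_shuffle): [6 4 11 2 1 8 7 10 3 0 5 9]
After op 4 (in_shuffle): [7 6 10 4 3 11 0 2 5 1 9 8]
After op 5 (in_shuffle): [0 7 2 6 5 10 1 4 9 3 8 11]
After op 6 (in_shuffle): [1 0 4 7 9 2 3 6 8 5 11 10]
After op 7 (in_shuffle): [3 1 6 0 8 4 5 7 11 9 10 2]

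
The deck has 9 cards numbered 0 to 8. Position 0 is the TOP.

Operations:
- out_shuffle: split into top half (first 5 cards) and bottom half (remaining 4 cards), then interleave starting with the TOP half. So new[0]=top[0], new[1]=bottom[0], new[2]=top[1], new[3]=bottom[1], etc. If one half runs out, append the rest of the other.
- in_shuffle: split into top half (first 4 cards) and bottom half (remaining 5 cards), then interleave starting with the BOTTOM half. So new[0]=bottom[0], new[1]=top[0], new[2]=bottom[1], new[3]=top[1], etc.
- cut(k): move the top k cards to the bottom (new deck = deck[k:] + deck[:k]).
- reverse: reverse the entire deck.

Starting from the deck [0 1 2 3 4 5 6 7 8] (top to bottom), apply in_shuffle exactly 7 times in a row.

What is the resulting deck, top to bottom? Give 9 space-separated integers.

Answer: 4 0 5 1 6 2 7 3 8

Derivation:
After op 1 (in_shuffle): [4 0 5 1 6 2 7 3 8]
After op 2 (in_shuffle): [6 4 2 0 7 5 3 1 8]
After op 3 (in_shuffle): [7 6 5 4 3 2 1 0 8]
After op 4 (in_shuffle): [3 7 2 6 1 5 0 4 8]
After op 5 (in_shuffle): [1 3 5 7 0 2 4 6 8]
After op 6 (in_shuffle): [0 1 2 3 4 5 6 7 8]
After op 7 (in_shuffle): [4 0 5 1 6 2 7 3 8]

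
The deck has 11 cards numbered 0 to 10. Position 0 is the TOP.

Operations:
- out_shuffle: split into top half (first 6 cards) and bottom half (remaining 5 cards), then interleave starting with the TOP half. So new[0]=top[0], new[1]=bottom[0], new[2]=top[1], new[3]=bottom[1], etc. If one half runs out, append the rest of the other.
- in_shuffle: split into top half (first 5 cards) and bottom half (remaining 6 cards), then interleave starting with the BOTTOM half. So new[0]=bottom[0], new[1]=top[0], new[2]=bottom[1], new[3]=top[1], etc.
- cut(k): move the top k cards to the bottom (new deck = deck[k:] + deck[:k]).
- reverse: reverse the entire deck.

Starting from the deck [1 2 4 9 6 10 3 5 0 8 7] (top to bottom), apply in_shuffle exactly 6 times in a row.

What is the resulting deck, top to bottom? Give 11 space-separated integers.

After op 1 (in_shuffle): [10 1 3 2 5 4 0 9 8 6 7]
After op 2 (in_shuffle): [4 10 0 1 9 3 8 2 6 5 7]
After op 3 (in_shuffle): [3 4 8 10 2 0 6 1 5 9 7]
After op 4 (in_shuffle): [0 3 6 4 1 8 5 10 9 2 7]
After op 5 (in_shuffle): [8 0 5 3 10 6 9 4 2 1 7]
After op 6 (in_shuffle): [6 8 9 0 4 5 2 3 1 10 7]

Answer: 6 8 9 0 4 5 2 3 1 10 7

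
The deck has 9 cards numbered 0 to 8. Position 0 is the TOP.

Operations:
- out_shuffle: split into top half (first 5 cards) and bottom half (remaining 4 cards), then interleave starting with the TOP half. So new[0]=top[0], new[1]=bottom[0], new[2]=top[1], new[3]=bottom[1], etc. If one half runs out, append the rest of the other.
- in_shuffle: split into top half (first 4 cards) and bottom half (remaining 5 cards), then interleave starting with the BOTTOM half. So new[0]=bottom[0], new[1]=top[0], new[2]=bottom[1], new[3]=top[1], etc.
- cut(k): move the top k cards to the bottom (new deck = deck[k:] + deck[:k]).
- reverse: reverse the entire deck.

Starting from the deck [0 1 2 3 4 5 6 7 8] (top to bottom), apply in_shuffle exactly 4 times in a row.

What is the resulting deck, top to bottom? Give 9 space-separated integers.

Answer: 3 7 2 6 1 5 0 4 8

Derivation:
After op 1 (in_shuffle): [4 0 5 1 6 2 7 3 8]
After op 2 (in_shuffle): [6 4 2 0 7 5 3 1 8]
After op 3 (in_shuffle): [7 6 5 4 3 2 1 0 8]
After op 4 (in_shuffle): [3 7 2 6 1 5 0 4 8]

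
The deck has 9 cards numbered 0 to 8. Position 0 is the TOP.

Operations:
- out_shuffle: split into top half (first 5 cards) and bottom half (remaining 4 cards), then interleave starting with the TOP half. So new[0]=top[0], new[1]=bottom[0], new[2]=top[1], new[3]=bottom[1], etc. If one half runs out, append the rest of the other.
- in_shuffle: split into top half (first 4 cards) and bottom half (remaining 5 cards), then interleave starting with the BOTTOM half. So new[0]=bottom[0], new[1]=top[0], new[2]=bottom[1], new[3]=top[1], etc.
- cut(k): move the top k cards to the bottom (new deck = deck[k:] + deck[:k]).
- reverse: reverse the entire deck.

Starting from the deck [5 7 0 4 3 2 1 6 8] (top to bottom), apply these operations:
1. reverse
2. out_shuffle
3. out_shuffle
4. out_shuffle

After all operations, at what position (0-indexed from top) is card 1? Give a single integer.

Answer: 7

Derivation:
After op 1 (reverse): [8 6 1 2 3 4 0 7 5]
After op 2 (out_shuffle): [8 4 6 0 1 7 2 5 3]
After op 3 (out_shuffle): [8 7 4 2 6 5 0 3 1]
After op 4 (out_shuffle): [8 5 7 0 4 3 2 1 6]
Card 1 is at position 7.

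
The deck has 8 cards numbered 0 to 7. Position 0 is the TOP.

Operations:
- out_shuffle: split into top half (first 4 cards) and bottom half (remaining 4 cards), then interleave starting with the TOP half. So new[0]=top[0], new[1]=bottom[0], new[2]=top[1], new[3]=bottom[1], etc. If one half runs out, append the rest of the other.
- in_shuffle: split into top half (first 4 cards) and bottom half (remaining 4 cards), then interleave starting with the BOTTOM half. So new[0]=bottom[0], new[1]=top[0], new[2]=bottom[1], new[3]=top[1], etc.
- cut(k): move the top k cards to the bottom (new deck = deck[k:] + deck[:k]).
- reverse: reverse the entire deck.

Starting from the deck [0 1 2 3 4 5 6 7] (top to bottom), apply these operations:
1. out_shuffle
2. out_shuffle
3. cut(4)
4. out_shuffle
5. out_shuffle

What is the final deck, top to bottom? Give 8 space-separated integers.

After op 1 (out_shuffle): [0 4 1 5 2 6 3 7]
After op 2 (out_shuffle): [0 2 4 6 1 3 5 7]
After op 3 (cut(4)): [1 3 5 7 0 2 4 6]
After op 4 (out_shuffle): [1 0 3 2 5 4 7 6]
After op 5 (out_shuffle): [1 5 0 4 3 7 2 6]

Answer: 1 5 0 4 3 7 2 6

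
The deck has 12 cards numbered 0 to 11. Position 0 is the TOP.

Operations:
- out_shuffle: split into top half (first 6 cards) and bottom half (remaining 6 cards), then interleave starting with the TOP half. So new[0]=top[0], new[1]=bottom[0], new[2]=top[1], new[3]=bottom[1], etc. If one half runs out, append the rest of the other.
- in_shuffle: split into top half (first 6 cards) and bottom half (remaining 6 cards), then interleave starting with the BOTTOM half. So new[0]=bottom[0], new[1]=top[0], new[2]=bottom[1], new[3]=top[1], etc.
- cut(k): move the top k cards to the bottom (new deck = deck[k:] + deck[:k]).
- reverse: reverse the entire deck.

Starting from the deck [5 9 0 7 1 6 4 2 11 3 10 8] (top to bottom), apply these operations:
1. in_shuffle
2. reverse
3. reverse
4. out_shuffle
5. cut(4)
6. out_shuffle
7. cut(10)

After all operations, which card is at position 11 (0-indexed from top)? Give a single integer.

After op 1 (in_shuffle): [4 5 2 9 11 0 3 7 10 1 8 6]
After op 2 (reverse): [6 8 1 10 7 3 0 11 9 2 5 4]
After op 3 (reverse): [4 5 2 9 11 0 3 7 10 1 8 6]
After op 4 (out_shuffle): [4 3 5 7 2 10 9 1 11 8 0 6]
After op 5 (cut(4)): [2 10 9 1 11 8 0 6 4 3 5 7]
After op 6 (out_shuffle): [2 0 10 6 9 4 1 3 11 5 8 7]
After op 7 (cut(10)): [8 7 2 0 10 6 9 4 1 3 11 5]
Position 11: card 5.

Answer: 5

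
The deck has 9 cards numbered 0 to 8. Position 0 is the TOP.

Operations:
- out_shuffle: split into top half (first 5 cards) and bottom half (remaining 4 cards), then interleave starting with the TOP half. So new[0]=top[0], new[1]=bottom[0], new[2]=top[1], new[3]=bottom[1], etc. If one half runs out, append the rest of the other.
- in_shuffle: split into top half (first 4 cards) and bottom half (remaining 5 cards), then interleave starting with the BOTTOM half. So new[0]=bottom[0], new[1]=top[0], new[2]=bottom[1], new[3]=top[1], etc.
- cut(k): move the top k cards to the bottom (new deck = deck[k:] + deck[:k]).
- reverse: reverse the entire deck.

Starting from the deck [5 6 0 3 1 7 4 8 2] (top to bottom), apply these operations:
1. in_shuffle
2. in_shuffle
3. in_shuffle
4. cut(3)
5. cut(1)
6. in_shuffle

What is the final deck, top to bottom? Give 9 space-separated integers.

Answer: 2 3 8 0 4 6 7 5 1

Derivation:
After op 1 (in_shuffle): [1 5 7 6 4 0 8 3 2]
After op 2 (in_shuffle): [4 1 0 5 8 7 3 6 2]
After op 3 (in_shuffle): [8 4 7 1 3 0 6 5 2]
After op 4 (cut(3)): [1 3 0 6 5 2 8 4 7]
After op 5 (cut(1)): [3 0 6 5 2 8 4 7 1]
After op 6 (in_shuffle): [2 3 8 0 4 6 7 5 1]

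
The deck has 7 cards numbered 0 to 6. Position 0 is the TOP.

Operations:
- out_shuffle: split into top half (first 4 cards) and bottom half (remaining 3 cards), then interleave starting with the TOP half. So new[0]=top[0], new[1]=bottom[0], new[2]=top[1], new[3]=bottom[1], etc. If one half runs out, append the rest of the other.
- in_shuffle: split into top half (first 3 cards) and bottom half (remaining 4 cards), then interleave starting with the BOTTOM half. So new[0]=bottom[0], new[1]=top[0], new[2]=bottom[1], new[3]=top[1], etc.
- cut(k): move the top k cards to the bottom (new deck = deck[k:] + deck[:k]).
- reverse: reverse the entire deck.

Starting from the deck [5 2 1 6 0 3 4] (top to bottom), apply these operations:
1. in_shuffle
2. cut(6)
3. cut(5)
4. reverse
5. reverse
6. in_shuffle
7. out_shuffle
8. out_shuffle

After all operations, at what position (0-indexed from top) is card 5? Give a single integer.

After op 1 (in_shuffle): [6 5 0 2 3 1 4]
After op 2 (cut(6)): [4 6 5 0 2 3 1]
After op 3 (cut(5)): [3 1 4 6 5 0 2]
After op 4 (reverse): [2 0 5 6 4 1 3]
After op 5 (reverse): [3 1 4 6 5 0 2]
After op 6 (in_shuffle): [6 3 5 1 0 4 2]
After op 7 (out_shuffle): [6 0 3 4 5 2 1]
After op 8 (out_shuffle): [6 5 0 2 3 1 4]
Card 5 is at position 1.

Answer: 1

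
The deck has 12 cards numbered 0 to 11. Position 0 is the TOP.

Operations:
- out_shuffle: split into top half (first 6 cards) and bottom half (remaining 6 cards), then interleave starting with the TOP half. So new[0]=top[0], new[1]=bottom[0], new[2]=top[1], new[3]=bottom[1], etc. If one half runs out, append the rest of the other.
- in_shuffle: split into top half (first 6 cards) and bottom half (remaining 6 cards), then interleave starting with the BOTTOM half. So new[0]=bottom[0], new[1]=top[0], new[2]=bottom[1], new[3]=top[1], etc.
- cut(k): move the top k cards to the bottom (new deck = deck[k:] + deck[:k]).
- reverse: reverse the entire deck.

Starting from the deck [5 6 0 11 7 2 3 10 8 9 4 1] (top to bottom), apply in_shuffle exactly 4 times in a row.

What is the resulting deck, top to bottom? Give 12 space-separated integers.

After op 1 (in_shuffle): [3 5 10 6 8 0 9 11 4 7 1 2]
After op 2 (in_shuffle): [9 3 11 5 4 10 7 6 1 8 2 0]
After op 3 (in_shuffle): [7 9 6 3 1 11 8 5 2 4 0 10]
After op 4 (in_shuffle): [8 7 5 9 2 6 4 3 0 1 10 11]

Answer: 8 7 5 9 2 6 4 3 0 1 10 11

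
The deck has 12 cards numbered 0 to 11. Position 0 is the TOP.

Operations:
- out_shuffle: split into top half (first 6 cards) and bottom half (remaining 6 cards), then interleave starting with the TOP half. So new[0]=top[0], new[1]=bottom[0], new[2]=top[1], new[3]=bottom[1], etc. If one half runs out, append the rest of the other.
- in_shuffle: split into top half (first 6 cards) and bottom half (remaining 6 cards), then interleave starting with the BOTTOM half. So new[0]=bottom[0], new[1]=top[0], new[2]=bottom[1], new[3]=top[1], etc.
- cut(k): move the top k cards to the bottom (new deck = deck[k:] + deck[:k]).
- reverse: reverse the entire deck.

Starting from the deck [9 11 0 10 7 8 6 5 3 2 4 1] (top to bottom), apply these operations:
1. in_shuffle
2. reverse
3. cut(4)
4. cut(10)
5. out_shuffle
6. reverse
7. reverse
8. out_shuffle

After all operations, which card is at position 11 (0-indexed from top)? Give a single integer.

Answer: 1

Derivation:
After op 1 (in_shuffle): [6 9 5 11 3 0 2 10 4 7 1 8]
After op 2 (reverse): [8 1 7 4 10 2 0 3 11 5 9 6]
After op 3 (cut(4)): [10 2 0 3 11 5 9 6 8 1 7 4]
After op 4 (cut(10)): [7 4 10 2 0 3 11 5 9 6 8 1]
After op 5 (out_shuffle): [7 11 4 5 10 9 2 6 0 8 3 1]
After op 6 (reverse): [1 3 8 0 6 2 9 10 5 4 11 7]
After op 7 (reverse): [7 11 4 5 10 9 2 6 0 8 3 1]
After op 8 (out_shuffle): [7 2 11 6 4 0 5 8 10 3 9 1]
Position 11: card 1.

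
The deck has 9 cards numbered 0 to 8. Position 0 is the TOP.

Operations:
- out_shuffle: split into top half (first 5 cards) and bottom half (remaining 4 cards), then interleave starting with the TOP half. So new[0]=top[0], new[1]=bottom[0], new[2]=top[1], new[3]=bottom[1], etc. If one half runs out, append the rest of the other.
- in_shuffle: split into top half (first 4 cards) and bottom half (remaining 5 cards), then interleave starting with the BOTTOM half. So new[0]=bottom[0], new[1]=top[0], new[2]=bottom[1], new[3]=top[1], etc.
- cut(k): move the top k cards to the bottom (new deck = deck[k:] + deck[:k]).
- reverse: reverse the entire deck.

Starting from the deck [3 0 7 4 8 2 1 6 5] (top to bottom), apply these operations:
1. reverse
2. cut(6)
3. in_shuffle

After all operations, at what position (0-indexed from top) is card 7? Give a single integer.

After op 1 (reverse): [5 6 1 2 8 4 7 0 3]
After op 2 (cut(6)): [7 0 3 5 6 1 2 8 4]
After op 3 (in_shuffle): [6 7 1 0 2 3 8 5 4]
Card 7 is at position 1.

Answer: 1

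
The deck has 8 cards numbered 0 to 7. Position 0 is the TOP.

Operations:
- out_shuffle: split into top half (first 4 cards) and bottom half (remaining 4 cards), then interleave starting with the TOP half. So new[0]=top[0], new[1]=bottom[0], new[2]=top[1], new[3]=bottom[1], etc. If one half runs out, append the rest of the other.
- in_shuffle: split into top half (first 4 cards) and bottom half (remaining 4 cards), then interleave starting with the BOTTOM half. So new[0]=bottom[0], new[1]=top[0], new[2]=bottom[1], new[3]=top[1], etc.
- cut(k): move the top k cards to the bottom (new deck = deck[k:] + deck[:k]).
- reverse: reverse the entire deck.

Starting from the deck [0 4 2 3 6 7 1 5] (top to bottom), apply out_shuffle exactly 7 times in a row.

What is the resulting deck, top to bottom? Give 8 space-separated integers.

Answer: 0 6 4 7 2 1 3 5

Derivation:
After op 1 (out_shuffle): [0 6 4 7 2 1 3 5]
After op 2 (out_shuffle): [0 2 6 1 4 3 7 5]
After op 3 (out_shuffle): [0 4 2 3 6 7 1 5]
After op 4 (out_shuffle): [0 6 4 7 2 1 3 5]
After op 5 (out_shuffle): [0 2 6 1 4 3 7 5]
After op 6 (out_shuffle): [0 4 2 3 6 7 1 5]
After op 7 (out_shuffle): [0 6 4 7 2 1 3 5]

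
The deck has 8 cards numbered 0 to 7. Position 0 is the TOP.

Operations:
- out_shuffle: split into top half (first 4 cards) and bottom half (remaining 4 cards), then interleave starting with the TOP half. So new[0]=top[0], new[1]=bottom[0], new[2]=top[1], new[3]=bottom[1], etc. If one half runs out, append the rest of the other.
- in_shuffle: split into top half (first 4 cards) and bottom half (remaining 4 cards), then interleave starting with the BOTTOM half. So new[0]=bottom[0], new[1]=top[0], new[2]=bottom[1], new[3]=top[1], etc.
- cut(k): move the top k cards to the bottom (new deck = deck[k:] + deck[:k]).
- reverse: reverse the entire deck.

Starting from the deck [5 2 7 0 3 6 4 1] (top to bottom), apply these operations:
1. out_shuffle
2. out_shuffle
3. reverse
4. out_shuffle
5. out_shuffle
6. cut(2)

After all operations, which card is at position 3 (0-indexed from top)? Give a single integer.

After op 1 (out_shuffle): [5 3 2 6 7 4 0 1]
After op 2 (out_shuffle): [5 7 3 4 2 0 6 1]
After op 3 (reverse): [1 6 0 2 4 3 7 5]
After op 4 (out_shuffle): [1 4 6 3 0 7 2 5]
After op 5 (out_shuffle): [1 0 4 7 6 2 3 5]
After op 6 (cut(2)): [4 7 6 2 3 5 1 0]
Position 3: card 2.

Answer: 2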